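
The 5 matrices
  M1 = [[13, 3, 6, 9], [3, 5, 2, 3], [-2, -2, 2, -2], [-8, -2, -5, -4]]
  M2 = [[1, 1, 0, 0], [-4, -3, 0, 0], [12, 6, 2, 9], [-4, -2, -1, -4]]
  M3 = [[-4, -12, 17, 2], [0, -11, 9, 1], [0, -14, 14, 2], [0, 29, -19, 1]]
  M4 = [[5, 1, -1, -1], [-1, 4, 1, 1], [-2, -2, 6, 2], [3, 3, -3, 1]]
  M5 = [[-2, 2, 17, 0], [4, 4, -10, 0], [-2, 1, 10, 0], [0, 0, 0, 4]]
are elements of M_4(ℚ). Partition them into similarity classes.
3 classes: {M1, M4, M5}, {M2}, {M3}

Characteristic polynomials: χ_{M1} = (x - 4)^4, χ_{M2} = (x + 1)^4, χ_{M3} = (x - 4)^2(x + 4)^2, χ_{M4} = (x - 4)^4, χ_{M5} = (x - 4)^4.

{M1, M4, M5}: invariant factors x - 4, (x - 4)^3.

{M2}: invariant factors (x + 1)^2, (x + 1)^2.

{M3}: invariant factors (x - 4)^2(x + 4)^2.

Matrices are similar if and only if their invariant-factor lists agree; the partition into similarity classes is {M1, M4, M5}, {M2}, {M3}.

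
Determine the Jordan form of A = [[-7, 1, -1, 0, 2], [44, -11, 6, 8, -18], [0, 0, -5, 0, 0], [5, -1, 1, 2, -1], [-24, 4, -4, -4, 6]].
The characteristic polynomial is det(xI - A) = x^2(x + 5)^3, so the eigenvalues are -5 (algebraic multiplicity 3), 0 (algebraic multiplicity 2).

For λ = -5: rank(A + 5I) = 3, rank((A + 5I)^2) = 2. The eigenspace has dimension 5 - 3 = 2, so there are 2 Jordan blocks; the rank sequence gives block sizes [2, 1].

For λ = 0: rank(A) = 4, rank(A^2) = 3. The eigenspace has dimension 5 - 4 = 1, so there is 1 Jordan block; the rank sequence gives block sizes [2].

Assembling the blocks gives the Jordan form J above.

J = [[-5, 1, 0, 0, 0], [0, -5, 0, 0, 0], [0, 0, -5, 0, 0], [0, 0, 0, 0, 1], [0, 0, 0, 0, 0]]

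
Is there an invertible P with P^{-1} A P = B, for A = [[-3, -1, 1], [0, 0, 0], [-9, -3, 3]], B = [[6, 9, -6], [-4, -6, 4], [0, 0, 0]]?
Two matrices over a field are similar if and only if they have the same invariant factors.

Both A and B have characteristic polynomial x^3 and minimal polynomial x^2. Computing further, both have invariant factors x, x^2. Hence A and B are similar.

Yes.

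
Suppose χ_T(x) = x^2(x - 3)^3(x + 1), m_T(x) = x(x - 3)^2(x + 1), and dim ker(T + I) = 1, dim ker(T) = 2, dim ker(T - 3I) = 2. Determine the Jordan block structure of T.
Jordan blocks: (-1, 1), (0, 1), (0, 1), (3, 2), (3, 1)

λ = -1: algebraic multiplicity 1 (exponent in χ_T), largest block size 1 (exponent in m_T), 1 block (geometric multiplicity). This forces block sizes [1].
λ = 0: algebraic multiplicity 2 (exponent in χ_T), largest block size 1 (exponent in m_T), 2 blocks (geometric multiplicity). These force block sizes [1, 1].
λ = 3: algebraic multiplicity 3 (exponent in χ_T), largest block size 2 (exponent in m_T), 2 blocks (geometric multiplicity). These force block sizes [2, 1].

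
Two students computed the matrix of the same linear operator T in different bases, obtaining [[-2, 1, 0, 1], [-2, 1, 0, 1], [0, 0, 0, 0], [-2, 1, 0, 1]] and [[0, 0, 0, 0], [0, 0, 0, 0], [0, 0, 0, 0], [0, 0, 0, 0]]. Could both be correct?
Both have characteristic polynomial x^4, but the minimal polynomial of A is x^2 while the minimal polynomial of B is x. The minimal polynomial is a similarity invariant, so A and B are not similar.

No.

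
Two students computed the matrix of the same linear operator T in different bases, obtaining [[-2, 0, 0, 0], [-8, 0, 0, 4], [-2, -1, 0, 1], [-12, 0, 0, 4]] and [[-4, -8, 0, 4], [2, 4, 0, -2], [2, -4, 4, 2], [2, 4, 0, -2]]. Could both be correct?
No.

Both have characteristic polynomial x^2(x - 4)(x + 2), but the minimal polynomial of A is x^2(x - 4)(x + 2) while the minimal polynomial of B is x(x - 4)(x + 2). The minimal polynomial is a similarity invariant, so A and B are not similar.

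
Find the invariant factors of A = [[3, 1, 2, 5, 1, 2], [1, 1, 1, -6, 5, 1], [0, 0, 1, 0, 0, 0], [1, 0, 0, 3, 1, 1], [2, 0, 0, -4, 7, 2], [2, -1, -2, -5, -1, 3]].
The Jordan structure of A has elementary divisors (x - 1)^3, (x - 5)^2, (x - 5). Arranging the block sizes at each eigenvalue in decreasing order and taking row products gives the invariant factors.

Invariant factors (smallest first, each dividing the next): x - 5, (x - 5)^2(x - 1)^3.

Check: the last factor (x - 5)^2(x - 1)^3 is the minimal polynomial, and the product (x - 5)^3(x - 1)^3 is the characteristic polynomial.

x - 5, (x - 5)^2(x - 1)^3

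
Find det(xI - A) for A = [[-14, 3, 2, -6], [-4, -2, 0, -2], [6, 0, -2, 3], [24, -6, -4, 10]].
χ_A(x) = (x + 2)^4

xI - A = [[x + 14, -3, -2, 6], [4, x + 2, 0, 2], [-6, 0, x + 2, -3], [-24, 6, 4, x - 10]].

Expanding det(xI - A) along the first row:
det(xI - A) = + (x + 14)·det([[x + 2, 0, 2], [0, x + 2, -3], [6, 4, x - 10]]) - (-3)·det([[4, 0, 2], [-6, x + 2, -3], [-24, 4, x - 10]]) + (-2)·det([[4, x + 2, 2], [-6, 0, -3], [-24, 6, x - 10]]) - (6)·det([[4, x + 2, 0], [-6, 0, x + 2], [-24, 6, 4]]).

Evaluating gives χ_A(x) = x^4 + 8x^3 + 24x^2 + 32x + 16 = (x + 2)^4.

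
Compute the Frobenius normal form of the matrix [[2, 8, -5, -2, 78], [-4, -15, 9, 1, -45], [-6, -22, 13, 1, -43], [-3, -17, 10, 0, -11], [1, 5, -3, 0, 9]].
The invariant factors of A (the non-unit diagonal entries of the Smith normal form of xI - A over ℚ[x]) are (x - 6)(x - 3)(x^3 + 2x - 1), each dividing the next. The characteristic polynomial is their product, (x - 6)(x - 3)(x^3 + 2x - 1).

The rational canonical form is the block-diagonal matrix of companion matrices C(f_i):
R = [[0, 0, 0, 0, 18], [1, 0, 0, 0, -45], [0, 1, 0, 0, 19], [0, 0, 1, 0, -20], [0, 0, 0, 1, 9]].

Note the characteristic polynomial does not split into linear factors over ℚ, so A has no Jordan form over ℚ; the rational canonical form exists over any field.

R = [[0, 0, 0, 0, 18], [1, 0, 0, 0, -45], [0, 1, 0, 0, 19], [0, 0, 1, 0, -20], [0, 0, 0, 1, 9]]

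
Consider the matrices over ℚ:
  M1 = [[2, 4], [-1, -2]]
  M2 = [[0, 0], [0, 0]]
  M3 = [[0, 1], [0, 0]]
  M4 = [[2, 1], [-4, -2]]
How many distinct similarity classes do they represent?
Characteristic polynomials: χ_{M1} = x^2, χ_{M2} = x^2, χ_{M3} = x^2, χ_{M4} = x^2.

{M1, M3, M4}: invariant factors x^2.

{M2}: invariant factors x, x.

Matrices are similar if and only if their invariant-factor lists agree; the partition into similarity classes is {M1, M3, M4}, {M2}.

2 classes: {M1, M3, M4}, {M2}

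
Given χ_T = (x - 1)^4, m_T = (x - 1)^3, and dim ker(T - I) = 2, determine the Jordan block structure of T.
Jordan blocks: (1, 3), (1, 1)

λ = 1: algebraic multiplicity 4 (exponent in χ_T), largest block size 3 (exponent in m_T), 2 blocks (geometric multiplicity). These force block sizes [3, 1].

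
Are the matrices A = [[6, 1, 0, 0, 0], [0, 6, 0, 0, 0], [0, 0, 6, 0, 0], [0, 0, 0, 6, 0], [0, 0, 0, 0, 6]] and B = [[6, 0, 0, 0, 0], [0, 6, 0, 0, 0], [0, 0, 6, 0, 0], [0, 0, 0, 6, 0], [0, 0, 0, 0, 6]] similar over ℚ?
Both have characteristic polynomial (x - 6)^5, but the minimal polynomial of A is (x - 6)^2 while the minimal polynomial of B is x - 6. The minimal polynomial is a similarity invariant, so A and B are not similar.

No.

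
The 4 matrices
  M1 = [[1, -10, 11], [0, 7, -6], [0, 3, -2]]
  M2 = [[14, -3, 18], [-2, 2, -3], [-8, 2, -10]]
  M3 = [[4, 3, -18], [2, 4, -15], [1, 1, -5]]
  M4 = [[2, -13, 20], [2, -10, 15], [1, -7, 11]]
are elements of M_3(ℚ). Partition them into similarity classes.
Characteristic polynomials: χ_{M1} = (x - 4)(x - 1)^2, χ_{M2} = (x - 2)^3, χ_{M3} = (x - 1)^3, χ_{M4} = (x - 1)^3.

{M1}: invariant factors (x - 4)(x - 1)^2.

{M2}: invariant factors (x - 2)^3.

{M3, M4}: invariant factors (x - 1)^3.

Matrices are similar if and only if their invariant-factor lists agree; the partition into similarity classes is {M1}, {M2}, {M3, M4}.

3 classes: {M1}, {M2}, {M3, M4}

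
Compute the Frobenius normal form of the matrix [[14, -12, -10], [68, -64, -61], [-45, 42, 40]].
The invariant factors of A (the non-unit diagonal entries of the Smith normal form of xI - A over ℚ[x]) are (x + 2)(x + 4)^2, each dividing the next. The characteristic polynomial is their product, (x + 2)(x + 4)^2.

The rational canonical form is the block-diagonal matrix of companion matrices C(f_i):
R = [[0, 0, -32], [1, 0, -32], [0, 1, -10]].

R = [[0, 0, -32], [1, 0, -32], [0, 1, -10]]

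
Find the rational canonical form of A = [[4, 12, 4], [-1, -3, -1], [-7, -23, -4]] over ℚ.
R = [[0, 0, 0], [1, 0, -1], [0, 1, -3]]

The invariant factors of A (the non-unit diagonal entries of the Smith normal form of xI - A over ℚ[x]) are x(x^2 + 3x + 1), each dividing the next. The characteristic polynomial is their product, x(x^2 + 3x + 1).

The rational canonical form is the block-diagonal matrix of companion matrices C(f_i):
R = [[0, 0, 0], [1, 0, -1], [0, 1, -3]].

Note the characteristic polynomial does not split into linear factors over ℚ, so A has no Jordan form over ℚ; the rational canonical form exists over any field.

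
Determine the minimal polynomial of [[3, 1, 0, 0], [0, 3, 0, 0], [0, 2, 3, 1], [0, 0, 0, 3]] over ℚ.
m_A(x) = (x - 3)^2

The characteristic polynomial factors as (x - 3)^4. The minimal polynomial is ∏(x - λ)^{k_λ} where k_λ is the size of the largest Jordan block at λ.

For λ = 3: rank(A - 3I) = 2, and the largest Jordan block has size 2 (the smallest k with rank((A - 3I)^k) = rank((A - 3I)^(k+1))).

So m_A(x) = (x - 3)^2.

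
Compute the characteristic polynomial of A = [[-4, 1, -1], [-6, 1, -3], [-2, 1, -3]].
χ_A(x) = (x + 2)^3

xI - A = [[x + 4, -1, 1], [6, x - 1, 3], [2, -1, x + 3]].

Expanding det(xI - A) along the first row:
det(xI - A) = + (x + 4)·det([[x - 1, 3], [-1, x + 3]]) - (-1)·det([[6, 3], [2, x + 3]]) + (1)·det([[6, x - 1], [2, -1]]).

Evaluating gives χ_A(x) = x^3 + 6x^2 + 12x + 8 = (x + 2)^3.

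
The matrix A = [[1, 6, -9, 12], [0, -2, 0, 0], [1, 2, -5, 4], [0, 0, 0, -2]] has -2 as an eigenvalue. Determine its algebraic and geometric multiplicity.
algebraic multiplicity 4, geometric multiplicity 3

The characteristic polynomial is (x + 2)^4, so the factor x + 2 appears with exponent 4: the algebraic multiplicity is 4.

rank(A + 2I) = 1, so the eigenspace has dimension 4 - 1 = 3: the geometric multiplicity is 3.

Since 3 < 4, A is not diagonalizable.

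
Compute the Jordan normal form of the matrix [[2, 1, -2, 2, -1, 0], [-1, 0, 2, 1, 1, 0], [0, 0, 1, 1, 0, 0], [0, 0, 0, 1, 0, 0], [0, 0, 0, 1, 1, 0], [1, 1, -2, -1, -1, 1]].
J = [[1, 1, 0, 0, 0, 0], [0, 1, 0, 0, 0, 0], [0, 0, 1, 1, 0, 0], [0, 0, 0, 1, 0, 0], [0, 0, 0, 0, 1, 0], [0, 0, 0, 0, 0, 1]]

The characteristic polynomial is det(xI - A) = (x - 1)^6, so the eigenvalues are 1 (algebraic multiplicity 6).

For λ = 1: rank(A - I) = 2, rank((A - I)^2) = 0. The eigenspace has dimension 6 - 2 = 4, so there are 4 Jordan blocks; the rank sequence gives block sizes [2, 2, 1, 1].

Assembling the blocks gives the Jordan form J above.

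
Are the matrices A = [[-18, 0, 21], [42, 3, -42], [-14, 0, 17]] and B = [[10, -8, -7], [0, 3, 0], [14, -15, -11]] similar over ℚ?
Both have characteristic polynomial (x - 3)^2(x + 4), but the minimal polynomial of A is (x - 3)(x + 4) while the minimal polynomial of B is (x - 3)^2(x + 4). The minimal polynomial is a similarity invariant, so A and B are not similar.

No.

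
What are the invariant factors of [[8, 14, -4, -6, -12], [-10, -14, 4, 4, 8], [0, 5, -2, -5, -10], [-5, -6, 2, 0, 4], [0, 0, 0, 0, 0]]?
The Jordan structure of A has elementary divisors (x + 2)^3, (x + 2), x. Arranging the block sizes at each eigenvalue in decreasing order and taking row products gives the invariant factors.

Invariant factors (smallest first, each dividing the next): x + 2, x(x + 2)^3.

Check: the last factor x(x + 2)^3 is the minimal polynomial, and the product x(x + 2)^4 is the characteristic polynomial.

x + 2, x(x + 2)^3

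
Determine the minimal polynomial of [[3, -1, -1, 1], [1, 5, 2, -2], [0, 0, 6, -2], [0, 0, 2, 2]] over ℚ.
m_A(x) = (x - 4)^3

The characteristic polynomial factors as (x - 4)^4. The minimal polynomial is ∏(x - λ)^{k_λ} where k_λ is the size of the largest Jordan block at λ.

For λ = 4: rank(A - 4I) = 2, and the largest Jordan block has size 3 (the smallest k with rank((A - 4I)^k) = rank((A - 4I)^(k+1))).

So m_A(x) = (x - 4)^3.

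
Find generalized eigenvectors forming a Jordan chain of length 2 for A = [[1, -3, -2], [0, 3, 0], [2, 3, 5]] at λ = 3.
v_1 = [[-3, 1, 1]]^T, v_2 = [[1, 0, -1]]^T

We seek v_1 ∈ ker((A - 3I)^2) \ ker(A - 3I), then set v_{i+1} = (A - 3I) v_i.

One such chain is v_1 = [[-3, 1, 1]]^T, v_2 = [[1, 0, -1]]^T. Check: (A - 3I) v_2 = [[0, 0, 0]]^T = 0.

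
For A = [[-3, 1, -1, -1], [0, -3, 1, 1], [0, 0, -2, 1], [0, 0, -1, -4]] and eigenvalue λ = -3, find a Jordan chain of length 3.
v_1 = [[0, 1, 1, 0]]^T, v_2 = [[0, 1, 1, -1]]^T, v_3 = [[1, 0, 0, 0]]^T

We seek v_1 ∈ ker((A + 3I)^3) \ ker((A + 3I)^2), then set v_{i+1} = (A + 3I) v_i.

One such chain is v_1 = [[0, 1, 1, 0]]^T, v_2 = [[0, 1, 1, -1]]^T, v_3 = [[1, 0, 0, 0]]^T. Check: (A + 3I) v_3 = [[0, 0, 0, 0]]^T = 0.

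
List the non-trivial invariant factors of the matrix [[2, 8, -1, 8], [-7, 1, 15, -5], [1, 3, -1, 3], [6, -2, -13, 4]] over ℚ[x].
The Jordan structure of A has elementary divisors x^3, (x - 6). Arranging the block sizes at each eigenvalue in decreasing order and taking row products gives the invariant factors.

Invariant factors (smallest first, each dividing the next): x^3(x - 6).

Check: the last factor x^3(x - 6) is the minimal polynomial, and the product x^3(x - 6) is the characteristic polynomial.

x^3(x - 6)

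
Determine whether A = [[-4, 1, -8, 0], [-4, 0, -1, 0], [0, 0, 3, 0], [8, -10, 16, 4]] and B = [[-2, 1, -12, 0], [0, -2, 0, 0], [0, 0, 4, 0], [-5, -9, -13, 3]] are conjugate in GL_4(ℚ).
Two matrices over a field are similar if and only if they have the same invariant factors.

Both A and B have characteristic polynomial (x - 4)(x - 3)(x + 2)^2 and minimal polynomial (x - 4)(x - 3)(x + 2)^2. Computing further, both have invariant factors (x - 4)(x - 3)(x + 2)^2. Hence A and B are similar.

Yes.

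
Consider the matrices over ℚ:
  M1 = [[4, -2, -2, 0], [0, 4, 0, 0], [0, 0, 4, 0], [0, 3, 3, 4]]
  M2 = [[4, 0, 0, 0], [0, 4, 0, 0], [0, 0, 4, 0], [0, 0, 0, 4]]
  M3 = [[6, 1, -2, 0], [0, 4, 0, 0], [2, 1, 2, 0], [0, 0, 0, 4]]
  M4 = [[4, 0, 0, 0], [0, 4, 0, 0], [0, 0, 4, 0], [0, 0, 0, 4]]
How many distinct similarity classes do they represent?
2 classes: {M1, M3}, {M2, M4}

Characteristic polynomials: χ_{M1} = (x - 4)^4, χ_{M2} = (x - 4)^4, χ_{M3} = (x - 4)^4, χ_{M4} = (x - 4)^4.

{M1, M3}: invariant factors x - 4, x - 4, (x - 4)^2.

{M2, M4}: invariant factors x - 4, x - 4, x - 4, x - 4.

Matrices are similar if and only if their invariant-factor lists agree; the partition into similarity classes is {M1, M3}, {M2, M4}.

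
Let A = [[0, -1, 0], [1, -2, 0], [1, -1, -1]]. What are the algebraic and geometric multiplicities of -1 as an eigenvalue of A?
algebraic multiplicity 3, geometric multiplicity 2

The characteristic polynomial is (x + 1)^3, so the factor x + 1 appears with exponent 3: the algebraic multiplicity is 3.

rank(A + I) = 1, so the eigenspace has dimension 3 - 1 = 2: the geometric multiplicity is 2.

Since 2 < 3, A is not diagonalizable.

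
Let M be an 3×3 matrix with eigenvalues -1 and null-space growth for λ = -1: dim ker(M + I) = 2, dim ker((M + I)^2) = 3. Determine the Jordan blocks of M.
λ = -1: successive nullity increments [2, 1] count blocks of size ≥ k; block sizes are [2, 1].

Jordan blocks: (-1, 2), (-1, 1)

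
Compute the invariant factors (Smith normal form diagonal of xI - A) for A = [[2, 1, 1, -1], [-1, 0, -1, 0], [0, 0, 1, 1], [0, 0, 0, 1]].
The Jordan structure of A has elementary divisors (x - 1)^2, (x - 1)^2. Arranging the block sizes at each eigenvalue in decreasing order and taking row products gives the invariant factors.

Invariant factors (smallest first, each dividing the next): (x - 1)^2, (x - 1)^2.

Check: the last factor (x - 1)^2 is the minimal polynomial, and the product (x - 1)^4 is the characteristic polynomial.

(x - 1)^2, (x - 1)^2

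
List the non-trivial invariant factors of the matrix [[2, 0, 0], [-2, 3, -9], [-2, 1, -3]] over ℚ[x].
x^2(x - 2)

The Jordan structure of A has elementary divisors x^2, (x - 2). Arranging the block sizes at each eigenvalue in decreasing order and taking row products gives the invariant factors.

Invariant factors (smallest first, each dividing the next): x^2(x - 2).

Check: the last factor x^2(x - 2) is the minimal polynomial, and the product x^2(x - 2) is the characteristic polynomial.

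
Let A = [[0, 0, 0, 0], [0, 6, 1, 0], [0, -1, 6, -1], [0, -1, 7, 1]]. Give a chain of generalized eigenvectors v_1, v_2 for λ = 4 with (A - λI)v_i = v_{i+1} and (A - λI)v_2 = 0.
We seek v_1 ∈ ker((A - 4I)^2) \ ker(A - 4I), then set v_{i+1} = (A - 4I) v_i.

One such chain is v_1 = [[0, 0, 1, 4]]^T, v_2 = [[0, 1, -2, -5]]^T. Check: (A - 4I) v_2 = [[0, 0, 0, 0]]^T = 0.

v_1 = [[0, 0, 1, 4]]^T, v_2 = [[0, 1, -2, -5]]^T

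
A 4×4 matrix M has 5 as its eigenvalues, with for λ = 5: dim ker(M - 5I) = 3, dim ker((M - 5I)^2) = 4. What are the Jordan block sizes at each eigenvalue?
Jordan blocks: (5, 2), (5, 1), (5, 1)

λ = 5: successive nullity increments [3, 1] count blocks of size ≥ k; block sizes are [2, 1, 1].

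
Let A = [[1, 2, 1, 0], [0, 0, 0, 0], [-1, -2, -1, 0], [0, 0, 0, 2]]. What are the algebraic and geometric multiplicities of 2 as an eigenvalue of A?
The characteristic polynomial is x^3(x - 2), so the factor x - 2 appears with exponent 1: the algebraic multiplicity is 1.

rank(A - 2I) = 3, so the eigenspace has dimension 4 - 3 = 1: the geometric multiplicity is 1.

algebraic multiplicity 1, geometric multiplicity 1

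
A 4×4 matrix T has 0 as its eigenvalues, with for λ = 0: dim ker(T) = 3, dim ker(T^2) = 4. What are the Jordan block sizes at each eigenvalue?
Jordan blocks: (0, 2), (0, 1), (0, 1)

λ = 0: successive nullity increments [3, 1] count blocks of size ≥ k; block sizes are [2, 1, 1].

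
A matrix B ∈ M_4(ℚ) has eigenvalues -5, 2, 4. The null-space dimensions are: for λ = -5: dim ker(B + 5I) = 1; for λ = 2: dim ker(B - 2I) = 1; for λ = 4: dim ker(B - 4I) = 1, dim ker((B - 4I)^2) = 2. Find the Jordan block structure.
λ = -5: successive nullity increments [1] count blocks of size ≥ k; block sizes are [1].
λ = 2: successive nullity increments [1] count blocks of size ≥ k; block sizes are [1].
λ = 4: successive nullity increments [1, 1] count blocks of size ≥ k; block sizes are [2].

Jordan blocks: (-5, 1), (2, 1), (4, 2)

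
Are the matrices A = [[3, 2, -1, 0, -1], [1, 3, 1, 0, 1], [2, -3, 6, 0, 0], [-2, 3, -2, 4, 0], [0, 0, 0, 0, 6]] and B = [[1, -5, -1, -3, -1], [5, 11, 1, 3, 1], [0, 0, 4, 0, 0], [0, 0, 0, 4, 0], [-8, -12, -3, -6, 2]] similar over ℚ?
Yes.

Two matrices over a field are similar if and only if they have the same invariant factors.

Both A and B have characteristic polynomial (x - 6)(x - 4)^4 and minimal polynomial (x - 6)(x - 4)^3. Computing further, both have invariant factors x - 4, (x - 6)(x - 4)^3. Hence A and B are similar.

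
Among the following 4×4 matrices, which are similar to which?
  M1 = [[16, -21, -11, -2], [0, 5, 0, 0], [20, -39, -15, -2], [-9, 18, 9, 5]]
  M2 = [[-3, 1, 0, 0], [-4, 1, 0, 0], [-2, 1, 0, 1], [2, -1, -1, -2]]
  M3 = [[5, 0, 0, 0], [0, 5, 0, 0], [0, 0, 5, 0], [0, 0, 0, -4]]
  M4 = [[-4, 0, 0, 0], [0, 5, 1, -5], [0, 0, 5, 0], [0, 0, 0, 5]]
Characteristic polynomials: χ_{M1} = (x - 5)^3(x + 4), χ_{M2} = (x + 1)^4, χ_{M3} = (x - 5)^3(x + 4), χ_{M4} = (x - 5)^3(x + 4).

{M1, M4}: invariant factors x - 5, (x - 5)^2(x + 4).

{M2}: invariant factors (x + 1)^2, (x + 1)^2.

{M3}: invariant factors x - 5, x - 5, (x - 5)(x + 4).

Matrices are similar if and only if their invariant-factor lists agree; the partition into similarity classes is {M1, M4}, {M2}, {M3}.

3 classes: {M1, M4}, {M2}, {M3}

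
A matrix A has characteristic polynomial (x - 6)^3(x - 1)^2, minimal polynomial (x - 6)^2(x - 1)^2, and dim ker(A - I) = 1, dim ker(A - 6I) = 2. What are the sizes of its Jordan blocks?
λ = 1: algebraic multiplicity 2 (exponent in χ_A), largest block size 2 (exponent in m_A), 1 block (geometric multiplicity). This forces block sizes [2].
λ = 6: algebraic multiplicity 3 (exponent in χ_A), largest block size 2 (exponent in m_A), 2 blocks (geometric multiplicity). These force block sizes [2, 1].

Jordan blocks: (1, 2), (6, 2), (6, 1)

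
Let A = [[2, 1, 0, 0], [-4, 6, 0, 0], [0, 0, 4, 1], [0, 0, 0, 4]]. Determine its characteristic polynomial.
xI - A = [[x - 2, -1, 0, 0], [4, x - 6, 0, 0], [0, 0, x - 4, -1], [0, 0, 0, x - 4]].

Expanding det(xI - A) along the first row:
det(xI - A) = + (x - 2)·det([[x - 6, 0, 0], [0, x - 4, -1], [0, 0, x - 4]]) - (-1)·det([[4, 0, 0], [0, x - 4, -1], [0, 0, x - 4]]) + (0)·det([[4, x - 6, 0], [0, 0, -1], [0, 0, x - 4]]) - (0)·det([[4, x - 6, 0], [0, 0, x - 4], [0, 0, 0]]).

Evaluating gives χ_A(x) = x^4 - 16x^3 + 96x^2 - 256x + 256 = (x - 4)^4.

χ_A(x) = (x - 4)^4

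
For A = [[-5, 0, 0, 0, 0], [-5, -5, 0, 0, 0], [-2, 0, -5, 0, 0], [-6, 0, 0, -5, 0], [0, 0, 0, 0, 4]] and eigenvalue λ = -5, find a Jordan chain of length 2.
v_1 = [[1, -1, 0, -1, 0]]^T, v_2 = [[0, -5, -2, -6, 0]]^T

We seek v_1 ∈ ker((A + 5I)^2) \ ker(A + 5I), then set v_{i+1} = (A + 5I) v_i.

One such chain is v_1 = [[1, -1, 0, -1, 0]]^T, v_2 = [[0, -5, -2, -6, 0]]^T. Check: (A + 5I) v_2 = [[0, 0, 0, 0, 0]]^T = 0.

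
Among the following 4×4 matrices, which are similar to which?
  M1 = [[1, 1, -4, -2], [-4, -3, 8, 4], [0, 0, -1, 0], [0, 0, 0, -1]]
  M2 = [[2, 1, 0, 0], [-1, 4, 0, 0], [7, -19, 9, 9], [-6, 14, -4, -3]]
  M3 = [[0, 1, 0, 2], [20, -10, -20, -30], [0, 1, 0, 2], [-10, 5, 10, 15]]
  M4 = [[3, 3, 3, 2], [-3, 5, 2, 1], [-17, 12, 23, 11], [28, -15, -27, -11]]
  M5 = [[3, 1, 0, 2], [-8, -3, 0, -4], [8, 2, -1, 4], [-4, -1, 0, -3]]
Characteristic polynomials: χ_{M1} = (x + 1)^4, χ_{M2} = (x - 3)^4, χ_{M3} = x^3(x - 5), χ_{M4} = (x - 5)^4, χ_{M5} = (x + 1)^4.

{M1, M5}: invariant factors x + 1, x + 1, (x + 1)^2.

{M2}: invariant factors (x - 3)^2, (x - 3)^2.

{M3}: invariant factors x, x^2(x - 5).

{M4}: invariant factors (x - 5)^2, (x - 5)^2.

Matrices are similar if and only if their invariant-factor lists agree; the partition into similarity classes is {M1, M5}, {M2}, {M3}, {M4}.

4 classes: {M1, M5}, {M2}, {M3}, {M4}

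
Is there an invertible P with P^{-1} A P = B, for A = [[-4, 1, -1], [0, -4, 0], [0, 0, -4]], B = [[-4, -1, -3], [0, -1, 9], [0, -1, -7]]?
Two matrices over a field are similar if and only if they have the same invariant factors.

Both A and B have characteristic polynomial (x + 4)^3 and minimal polynomial (x + 4)^2. Computing further, both have invariant factors x + 4, (x + 4)^2. Hence A and B are similar.

Yes.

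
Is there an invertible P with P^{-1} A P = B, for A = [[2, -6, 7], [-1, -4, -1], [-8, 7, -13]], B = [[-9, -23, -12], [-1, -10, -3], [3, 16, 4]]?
Two matrices over a field are similar if and only if they have the same invariant factors.

Both A and B have characteristic polynomial (x + 5)^3 and minimal polynomial (x + 5)^3. Computing further, both have invariant factors (x + 5)^3. Hence A and B are similar.

Yes.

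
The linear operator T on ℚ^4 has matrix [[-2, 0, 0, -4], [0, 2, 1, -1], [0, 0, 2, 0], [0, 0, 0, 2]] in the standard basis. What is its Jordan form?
The characteristic polynomial is det(xI - A) = (x - 2)^3(x + 2), so the eigenvalues are -2 (algebraic multiplicity 1), 2 (algebraic multiplicity 3).

For λ = -2: algebraic multiplicity 1 gives one 1×1 block.

For λ = 2: rank(A - 2I) = 2, rank((A - 2I)^2) = 1. The eigenspace has dimension 4 - 2 = 2, so there are 2 Jordan blocks; the rank sequence gives block sizes [2, 1].

Assembling the blocks gives the Jordan form J above.

J = [[-2, 0, 0, 0], [0, 2, 1, 0], [0, 0, 2, 0], [0, 0, 0, 2]]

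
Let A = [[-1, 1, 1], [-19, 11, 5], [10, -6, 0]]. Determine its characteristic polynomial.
χ_A(x) = (x - 6)(x - 2)^2

xI - A = [[x + 1, -1, -1], [19, x - 11, -5], [-10, 6, x]].

Expanding det(xI - A) along the first row:
det(xI - A) = + (x + 1)·det([[x - 11, -5], [6, x]]) - (-1)·det([[19, -5], [-10, x]]) + (-1)·det([[19, x - 11], [-10, 6]]).

Evaluating gives χ_A(x) = x^3 - 10x^2 + 28x - 24 = (x - 6)(x - 2)^2.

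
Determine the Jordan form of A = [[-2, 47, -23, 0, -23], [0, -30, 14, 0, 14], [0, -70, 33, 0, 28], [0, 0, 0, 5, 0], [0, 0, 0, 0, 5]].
The characteristic polynomial is det(xI - A) = (x - 5)^3(x + 2)^2, so the eigenvalues are -2 (algebraic multiplicity 2), 5 (algebraic multiplicity 3).

For λ = -2: rank(A + 2I) = 4, rank((A + 2I)^2) = 3. The eigenspace has dimension 5 - 4 = 1, so there is 1 Jordan block; the rank sequence gives block sizes [2].

For λ = 5: rank(A - 5I) = 2. The eigenspace has dimension 5 - 2 = 3, so there are 3 Jordan blocks; the rank sequence gives block sizes [1, 1, 1].

Assembling the blocks gives the Jordan form J above.

J = [[-2, 1, 0, 0, 0], [0, -2, 0, 0, 0], [0, 0, 5, 0, 0], [0, 0, 0, 5, 0], [0, 0, 0, 0, 5]]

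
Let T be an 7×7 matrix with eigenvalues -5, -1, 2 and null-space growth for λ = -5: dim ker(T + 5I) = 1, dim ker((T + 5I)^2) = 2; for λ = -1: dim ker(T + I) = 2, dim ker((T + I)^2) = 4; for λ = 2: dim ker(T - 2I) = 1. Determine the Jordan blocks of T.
λ = -5: successive nullity increments [1, 1] count blocks of size ≥ k; block sizes are [2].
λ = -1: successive nullity increments [2, 2] count blocks of size ≥ k; block sizes are [2, 2].
λ = 2: successive nullity increments [1] count blocks of size ≥ k; block sizes are [1].

Jordan blocks: (-5, 2), (-1, 2), (-1, 2), (2, 1)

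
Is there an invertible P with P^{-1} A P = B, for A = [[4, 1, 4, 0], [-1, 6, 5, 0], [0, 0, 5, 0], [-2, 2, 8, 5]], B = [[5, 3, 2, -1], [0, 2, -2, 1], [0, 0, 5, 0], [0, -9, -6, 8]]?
No.

Both have characteristic polynomial (x - 5)^4, but the minimal polynomial of A is (x - 5)^3 while the minimal polynomial of B is (x - 5)^2. The minimal polynomial is a similarity invariant, so A and B are not similar.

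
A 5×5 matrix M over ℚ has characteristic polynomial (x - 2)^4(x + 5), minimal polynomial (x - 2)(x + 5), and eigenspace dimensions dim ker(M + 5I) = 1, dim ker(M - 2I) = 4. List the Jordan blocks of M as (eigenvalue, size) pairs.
Jordan blocks: (-5, 1), (2, 1), (2, 1), (2, 1), (2, 1)

λ = -5: algebraic multiplicity 1 (exponent in χ_M), largest block size 1 (exponent in m_M), 1 block (geometric multiplicity). This forces block sizes [1].
λ = 2: algebraic multiplicity 4 (exponent in χ_M), largest block size 1 (exponent in m_M), 4 blocks (geometric multiplicity). These force block sizes [1, 1, 1, 1].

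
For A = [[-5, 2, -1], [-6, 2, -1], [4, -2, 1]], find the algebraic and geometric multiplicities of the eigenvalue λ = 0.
The characteristic polynomial is x(x + 1)^2, so the factor x appears with exponent 1: the algebraic multiplicity is 1.

rank(A) = 2, so the eigenspace has dimension 3 - 2 = 1: the geometric multiplicity is 1.

algebraic multiplicity 1, geometric multiplicity 1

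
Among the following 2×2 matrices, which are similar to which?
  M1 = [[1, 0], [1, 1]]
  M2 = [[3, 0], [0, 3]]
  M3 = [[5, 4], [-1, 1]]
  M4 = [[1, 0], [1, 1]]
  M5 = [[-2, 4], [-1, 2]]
Characteristic polynomials: χ_{M1} = (x - 1)^2, χ_{M2} = (x - 3)^2, χ_{M3} = (x - 3)^2, χ_{M4} = (x - 1)^2, χ_{M5} = x^2.

{M1, M4}: invariant factors (x - 1)^2.

{M2}: invariant factors x - 3, x - 3.

{M3}: invariant factors (x - 3)^2.

{M5}: invariant factors x^2.

Matrices are similar if and only if their invariant-factor lists agree; the partition into similarity classes is {M1, M4}, {M2}, {M3}, {M5}.

4 classes: {M1, M4}, {M2}, {M3}, {M5}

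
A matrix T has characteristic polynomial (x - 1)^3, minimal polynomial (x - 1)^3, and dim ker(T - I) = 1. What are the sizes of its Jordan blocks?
Jordan blocks: (1, 3)

λ = 1: algebraic multiplicity 3 (exponent in χ_T), largest block size 3 (exponent in m_T), 1 block (geometric multiplicity). This forces block sizes [3].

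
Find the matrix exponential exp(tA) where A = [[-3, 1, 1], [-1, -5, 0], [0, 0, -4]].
A has Jordan form J = [[-4, 1, 0], [0, -4, 1], [0, 0, -4]] with A = PJP^{-1}, so e^{tA} = P e^{tJ} P^{-1}.

For a Jordan block J_k(λ), e^{tJ_k(λ)} = e^{λt} · (I + tN + t^2 N^2/2! + ... + t^{k-1} N^{k-1}/(k-1)!) where N is the nilpotent superdiagonal part.

Assembling the blocks and conjugating back gives the entries of e^{tA} as shown above.

e^{tA} = [[(t + 1)*e^{-4*t}, t*e^{-4*t}, t*(t + 2)*e^{-4*t}/2], [-t*e^{-4*t}, (1 - t)*e^{-4*t}, -t^2*e^{-4*t}/2], [0, 0, e^{-4*t}]]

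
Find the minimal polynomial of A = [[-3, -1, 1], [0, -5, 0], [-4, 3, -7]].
The characteristic polynomial factors as (x + 5)^3. The minimal polynomial is ∏(x - λ)^{k_λ} where k_λ is the size of the largest Jordan block at λ.

For λ = -5: rank(A + 5I) = 2, and the largest Jordan block has size 3 (the smallest k with rank((A + 5I)^k) = rank((A + 5I)^(k+1))).

So m_A(x) = (x + 5)^3.

m_A(x) = (x + 5)^3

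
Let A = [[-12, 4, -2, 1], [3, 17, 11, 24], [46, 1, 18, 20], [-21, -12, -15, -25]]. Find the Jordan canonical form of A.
The characteristic polynomial is det(xI - A) = (x - 2)^2(x + 3)^2, so the eigenvalues are -3 (algebraic multiplicity 2), 2 (algebraic multiplicity 2).

For λ = -3: rank(A + 3I) = 3, rank((A + 3I)^2) = 2. The eigenspace has dimension 4 - 3 = 1, so there is 1 Jordan block; the rank sequence gives block sizes [2].

For λ = 2: rank(A - 2I) = 3, rank((A - 2I)^2) = 2. The eigenspace has dimension 4 - 3 = 1, so there is 1 Jordan block; the rank sequence gives block sizes [2].

Assembling the blocks gives the Jordan form J above.

J = [[-3, 1, 0, 0], [0, -3, 0, 0], [0, 0, 2, 1], [0, 0, 0, 2]]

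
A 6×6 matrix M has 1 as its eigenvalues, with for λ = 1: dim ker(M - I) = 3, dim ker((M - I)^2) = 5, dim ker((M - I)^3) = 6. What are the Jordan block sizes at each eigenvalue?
λ = 1: successive nullity increments [3, 2, 1] count blocks of size ≥ k; block sizes are [3, 2, 1].

Jordan blocks: (1, 3), (1, 2), (1, 1)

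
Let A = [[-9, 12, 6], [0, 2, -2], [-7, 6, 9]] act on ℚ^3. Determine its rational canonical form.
The invariant factors of A (the non-unit diagonal entries of the Smith normal form of xI - A over ℚ[x]) are (x - 6)(x^2 + 4x - 3), each dividing the next. The characteristic polynomial is their product, (x - 6)(x^2 + 4x - 3).

The rational canonical form is the block-diagonal matrix of companion matrices C(f_i):
R = [[0, 0, -18], [1, 0, 27], [0, 1, 2]].

Note the characteristic polynomial does not split into linear factors over ℚ, so A has no Jordan form over ℚ; the rational canonical form exists over any field.

R = [[0, 0, -18], [1, 0, 27], [0, 1, 2]]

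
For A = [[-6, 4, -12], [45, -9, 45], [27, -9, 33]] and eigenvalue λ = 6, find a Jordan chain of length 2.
v_1 = [[3, -11, -7]]^T, v_2 = [[4, -15, -9]]^T

We seek v_1 ∈ ker((A - 6I)^2) \ ker(A - 6I), then set v_{i+1} = (A - 6I) v_i.

One such chain is v_1 = [[3, -11, -7]]^T, v_2 = [[4, -15, -9]]^T. Check: (A - 6I) v_2 = [[0, 0, 0]]^T = 0.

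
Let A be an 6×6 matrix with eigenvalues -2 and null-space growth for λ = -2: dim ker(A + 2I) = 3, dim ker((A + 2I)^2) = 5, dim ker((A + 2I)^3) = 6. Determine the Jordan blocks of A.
λ = -2: successive nullity increments [3, 2, 1] count blocks of size ≥ k; block sizes are [3, 2, 1].

Jordan blocks: (-2, 3), (-2, 2), (-2, 1)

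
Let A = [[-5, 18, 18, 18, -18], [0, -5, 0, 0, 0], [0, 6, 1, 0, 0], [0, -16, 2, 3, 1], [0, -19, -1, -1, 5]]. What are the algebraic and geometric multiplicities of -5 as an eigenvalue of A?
algebraic multiplicity 2, geometric multiplicity 2

The characteristic polynomial is (x - 4)^2(x - 1)(x + 5)^2, so the factor x + 5 appears with exponent 2: the algebraic multiplicity is 2.

rank(A + 5I) = 3, so the eigenspace has dimension 5 - 3 = 2: the geometric multiplicity is 2.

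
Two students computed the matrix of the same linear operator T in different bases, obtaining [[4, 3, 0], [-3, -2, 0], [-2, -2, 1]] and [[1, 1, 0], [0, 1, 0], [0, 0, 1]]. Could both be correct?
Yes.

Two matrices over a field are similar if and only if they have the same invariant factors.

Both A and B have characteristic polynomial (x - 1)^3 and minimal polynomial (x - 1)^2. Computing further, both have invariant factors x - 1, (x - 1)^2. Hence A and B are similar.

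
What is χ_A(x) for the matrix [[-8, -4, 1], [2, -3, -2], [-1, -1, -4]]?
χ_A(x) = (x + 5)^3

xI - A = [[x + 8, 4, -1], [-2, x + 3, 2], [1, 1, x + 4]].

Expanding det(xI - A) along the first row:
det(xI - A) = + (x + 8)·det([[x + 3, 2], [1, x + 4]]) - (4)·det([[-2, 2], [1, x + 4]]) + (-1)·det([[-2, x + 3], [1, 1]]).

Evaluating gives χ_A(x) = x^3 + 15x^2 + 75x + 125 = (x + 5)^3.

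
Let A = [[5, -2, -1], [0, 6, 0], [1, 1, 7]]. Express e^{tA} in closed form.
e^{tA} = [[(1 - t)*e^{6*t}, t*(t - 4)*e^{6*t}/2, -t*e^{6*t}], [0, e^{6*t}, 0], [t*e^{6*t}, t*(2 - t)*e^{6*t}/2, (t + 1)*e^{6*t}]]

A has Jordan form J = [[6, 1, 0], [0, 6, 1], [0, 0, 6]] with A = PJP^{-1}, so e^{tA} = P e^{tJ} P^{-1}.

For a Jordan block J_k(λ), e^{tJ_k(λ)} = e^{λt} · (I + tN + t^2 N^2/2! + ... + t^{k-1} N^{k-1}/(k-1)!) where N is the nilpotent superdiagonal part.

Assembling the blocks and conjugating back gives the entries of e^{tA} as shown above.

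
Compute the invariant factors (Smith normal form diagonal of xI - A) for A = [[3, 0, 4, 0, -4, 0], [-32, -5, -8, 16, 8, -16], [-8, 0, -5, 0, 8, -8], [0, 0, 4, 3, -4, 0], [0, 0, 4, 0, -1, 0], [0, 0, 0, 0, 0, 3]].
The Jordan structure of A has elementary divisors (x + 5), (x + 5), (x + 1), (x - 3), (x - 3), (x - 3). Arranging the block sizes at each eigenvalue in decreasing order and taking row products gives the invariant factors.

Invariant factors (smallest first, each dividing the next): x - 3, (x - 3)(x + 5), (x - 3)(x + 1)(x + 5).

Check: the last factor (x - 3)(x + 1)(x + 5) is the minimal polynomial, and the product (x - 3)^3(x + 1)(x + 5)^2 is the characteristic polynomial.

x - 3, (x - 3)(x + 5), (x - 3)(x + 1)(x + 5)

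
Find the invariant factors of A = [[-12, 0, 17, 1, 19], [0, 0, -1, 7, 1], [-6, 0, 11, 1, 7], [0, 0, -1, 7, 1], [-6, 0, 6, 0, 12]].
x(x - 6), x(x - 6)^2

The Jordan structure of A has elementary divisors x, x, (x - 6)^2, (x - 6). Arranging the block sizes at each eigenvalue in decreasing order and taking row products gives the invariant factors.

Invariant factors (smallest first, each dividing the next): x(x - 6), x(x - 6)^2.

Check: the last factor x(x - 6)^2 is the minimal polynomial, and the product x^2(x - 6)^3 is the characteristic polynomial.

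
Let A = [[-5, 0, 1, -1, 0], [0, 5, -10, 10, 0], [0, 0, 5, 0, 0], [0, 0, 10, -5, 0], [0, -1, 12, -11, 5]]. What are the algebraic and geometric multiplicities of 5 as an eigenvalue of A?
algebraic multiplicity 3, geometric multiplicity 2

The characteristic polynomial is (x - 5)^3(x + 5)^2, so the factor x - 5 appears with exponent 3: the algebraic multiplicity is 3.

rank(A - 5I) = 3, so the eigenspace has dimension 5 - 3 = 2: the geometric multiplicity is 2.

Since 2 < 3, A is not diagonalizable.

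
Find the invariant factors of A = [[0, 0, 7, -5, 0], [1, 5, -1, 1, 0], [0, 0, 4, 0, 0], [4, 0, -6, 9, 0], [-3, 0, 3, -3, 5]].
The Jordan structure of A has elementary divisors (x - 4)^2, (x - 5), (x - 5), (x - 5). Arranging the block sizes at each eigenvalue in decreasing order and taking row products gives the invariant factors.

Invariant factors (smallest first, each dividing the next): x - 5, x - 5, (x - 5)(x - 4)^2.

Check: the last factor (x - 5)(x - 4)^2 is the minimal polynomial, and the product (x - 5)^3(x - 4)^2 is the characteristic polynomial.

x - 5, x - 5, (x - 5)(x - 4)^2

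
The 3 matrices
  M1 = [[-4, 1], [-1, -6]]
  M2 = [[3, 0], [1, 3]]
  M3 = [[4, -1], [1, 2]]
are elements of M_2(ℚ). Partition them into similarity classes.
Characteristic polynomials: χ_{M1} = (x + 5)^2, χ_{M2} = (x - 3)^2, χ_{M3} = (x - 3)^2.

{M1}: invariant factors (x + 5)^2.

{M2, M3}: invariant factors (x - 3)^2.

Matrices are similar if and only if their invariant-factor lists agree; the partition into similarity classes is {M1}, {M2, M3}.

2 classes: {M1}, {M2, M3}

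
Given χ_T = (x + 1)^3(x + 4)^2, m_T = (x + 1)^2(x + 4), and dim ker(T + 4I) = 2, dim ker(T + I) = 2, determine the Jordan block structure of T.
λ = -4: algebraic multiplicity 2 (exponent in χ_T), largest block size 1 (exponent in m_T), 2 blocks (geometric multiplicity). These force block sizes [1, 1].
λ = -1: algebraic multiplicity 3 (exponent in χ_T), largest block size 2 (exponent in m_T), 2 blocks (geometric multiplicity). These force block sizes [2, 1].

Jordan blocks: (-4, 1), (-4, 1), (-1, 2), (-1, 1)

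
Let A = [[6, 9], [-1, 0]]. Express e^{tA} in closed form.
e^{tA} = [[(3*t + 1)*e^{3*t}, 9*t*e^{3*t}], [-t*e^{3*t}, (1 - 3*t)*e^{3*t}]]

A has Jordan form J = [[3, 1], [0, 3]] with A = PJP^{-1}, so e^{tA} = P e^{tJ} P^{-1}.

For a Jordan block J_k(λ), e^{tJ_k(λ)} = e^{λt} · (I + tN + t^2 N^2/2! + ... + t^{k-1} N^{k-1}/(k-1)!) where N is the nilpotent superdiagonal part.

Assembling the blocks and conjugating back gives the entries of e^{tA} as shown above.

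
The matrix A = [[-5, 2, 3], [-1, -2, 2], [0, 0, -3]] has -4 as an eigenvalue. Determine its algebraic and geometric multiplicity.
The characteristic polynomial is (x + 3)^2(x + 4), so the factor x + 4 appears with exponent 1: the algebraic multiplicity is 1.

rank(A + 4I) = 2, so the eigenspace has dimension 3 - 2 = 1: the geometric multiplicity is 1.

algebraic multiplicity 1, geometric multiplicity 1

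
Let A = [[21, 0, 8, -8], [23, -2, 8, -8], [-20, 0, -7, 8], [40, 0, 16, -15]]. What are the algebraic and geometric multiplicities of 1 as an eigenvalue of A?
The characteristic polynomial is (x - 1)^2(x + 2)(x + 3), so the factor x - 1 appears with exponent 2: the algebraic multiplicity is 2.

rank(A - I) = 2, so the eigenspace has dimension 4 - 2 = 2: the geometric multiplicity is 2.

algebraic multiplicity 2, geometric multiplicity 2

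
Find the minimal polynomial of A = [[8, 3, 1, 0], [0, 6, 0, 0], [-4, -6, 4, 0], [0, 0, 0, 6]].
m_A(x) = (x - 6)^2

The characteristic polynomial factors as (x - 6)^4. The minimal polynomial is ∏(x - λ)^{k_λ} where k_λ is the size of the largest Jordan block at λ.

For λ = 6: rank(A - 6I) = 1, and the largest Jordan block has size 2 (the smallest k with rank((A - 6I)^k) = rank((A - 6I)^(k+1))).

So m_A(x) = (x - 6)^2.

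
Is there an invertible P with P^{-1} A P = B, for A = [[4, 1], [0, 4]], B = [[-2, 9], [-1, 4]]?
No.

trace(A) = 8 but trace(B) = 2. The trace is a similarity invariant, so A and B are not similar.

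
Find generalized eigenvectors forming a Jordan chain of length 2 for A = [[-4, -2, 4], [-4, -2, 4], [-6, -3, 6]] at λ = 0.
v_1 = [[0, 3, 2]]^T, v_2 = [[2, 2, 3]]^T

We seek v_1 ∈ ker(A^2) \ ker(A), then set v_{i+1} = A v_i.

One such chain is v_1 = [[0, 3, 2]]^T, v_2 = [[2, 2, 3]]^T. Check: A v_2 = [[0, 0, 0]]^T = 0.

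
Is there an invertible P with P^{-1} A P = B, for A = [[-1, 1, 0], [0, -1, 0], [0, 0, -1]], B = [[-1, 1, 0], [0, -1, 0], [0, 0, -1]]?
Two matrices over a field are similar if and only if they have the same invariant factors.

Both A and B have characteristic polynomial (x + 1)^3 and minimal polynomial (x + 1)^2. Computing further, both have invariant factors x + 1, (x + 1)^2. Hence A and B are similar.

Yes.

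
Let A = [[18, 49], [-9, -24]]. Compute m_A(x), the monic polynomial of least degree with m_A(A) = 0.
m_A(x) = (x + 3)^2

The characteristic polynomial factors as (x + 3)^2. The minimal polynomial is ∏(x - λ)^{k_λ} where k_λ is the size of the largest Jordan block at λ.

For λ = -3: rank(A + 3I) = 1, and the largest Jordan block has size 2 (the smallest k with rank((A + 3I)^k) = rank((A + 3I)^(k+1))).

So m_A(x) = (x + 3)^2.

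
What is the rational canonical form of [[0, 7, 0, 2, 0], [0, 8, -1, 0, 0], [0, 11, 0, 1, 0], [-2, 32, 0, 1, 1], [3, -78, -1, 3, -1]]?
The invariant factors of A (the non-unit diagonal entries of the Smith normal form of xI - A over ℚ[x]) are (x - 5)(x - 3)(x^3 - 4x - 1), each dividing the next. The characteristic polynomial is their product, (x - 5)(x - 3)(x^3 - 4x - 1).

The rational canonical form is the block-diagonal matrix of companion matrices C(f_i):
R = [[0, 0, 0, 0, 15], [1, 0, 0, 0, 52], [0, 1, 0, 0, -31], [0, 0, 1, 0, -11], [0, 0, 0, 1, 8]].

Note the characteristic polynomial does not split into linear factors over ℚ, so A has no Jordan form over ℚ; the rational canonical form exists over any field.

R = [[0, 0, 0, 0, 15], [1, 0, 0, 0, 52], [0, 1, 0, 0, -31], [0, 0, 1, 0, -11], [0, 0, 0, 1, 8]]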